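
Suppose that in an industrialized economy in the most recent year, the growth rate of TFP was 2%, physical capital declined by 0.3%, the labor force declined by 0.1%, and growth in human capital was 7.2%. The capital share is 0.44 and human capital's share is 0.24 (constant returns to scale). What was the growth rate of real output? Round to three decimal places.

3.564%

Labor's share = 1 − 0.44 − 0.24 = 0.32.
Physical capital: 0.44 × (-0.3) = -0.132 pp.
Human capital: 0.24 × 7.2 = 1.728 pp.
The labor force: 0.32 × (-0.1) = -0.032 pp.
Output growth = 2 + 1.564 = 3.564%.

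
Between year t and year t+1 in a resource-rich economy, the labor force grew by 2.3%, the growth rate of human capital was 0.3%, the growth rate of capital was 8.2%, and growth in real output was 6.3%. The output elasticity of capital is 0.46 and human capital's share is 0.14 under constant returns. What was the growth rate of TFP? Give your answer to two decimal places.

TFP growth was 1.57%.

Labor's share = 1 − 0.46 − 0.14 = 0.4.
Capital: 0.46 × 8.2 = 3.772 pp.
Human capital: 0.14 × 0.3 = 0.042 pp.
The labor force: 0.4 × 2.3 = 0.92 pp.
TFP growth = 6.3 − 4.734 = 1.566%.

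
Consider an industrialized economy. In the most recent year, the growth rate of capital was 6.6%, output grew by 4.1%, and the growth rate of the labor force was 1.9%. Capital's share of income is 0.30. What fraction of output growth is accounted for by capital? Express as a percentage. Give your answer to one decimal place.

Capital contributed 0.3 × 6.6 = 1.98 pp.
Share of growth = 1.98 / 4.1 × 100 = 48.293%.

Capital accounted for 48.3% of growth.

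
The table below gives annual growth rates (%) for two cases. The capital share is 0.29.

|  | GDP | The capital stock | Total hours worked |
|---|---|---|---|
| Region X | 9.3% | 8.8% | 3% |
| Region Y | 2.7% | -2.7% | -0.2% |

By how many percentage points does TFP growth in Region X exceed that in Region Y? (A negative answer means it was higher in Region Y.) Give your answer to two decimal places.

Labor's share = 1 − 0.29 = 0.71.
Region X: TFP = 9.3 − 2.552 − 2.13 = 4.618%.
Region Y: TFP = 2.7 + 0.783 + 0.142 = 3.625%.
Difference = 4.618 − (3.625) = 0.993 pp.

0.99 percentage points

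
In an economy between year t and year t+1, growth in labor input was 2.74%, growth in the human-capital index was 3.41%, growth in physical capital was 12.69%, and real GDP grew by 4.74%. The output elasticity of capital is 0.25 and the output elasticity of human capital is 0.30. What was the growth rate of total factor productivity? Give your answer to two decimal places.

-0.69%

Labor's share = 1 − 0.25 − 0.3 = 0.45.
Physical capital: 0.25 × 12.69 = 3.1725 pp.
The human-capital index: 0.3 × 3.41 = 1.023 pp.
Labor input: 0.45 × 2.74 = 1.233 pp.
TFP growth = 4.74 − 5.4285 = -0.6885%.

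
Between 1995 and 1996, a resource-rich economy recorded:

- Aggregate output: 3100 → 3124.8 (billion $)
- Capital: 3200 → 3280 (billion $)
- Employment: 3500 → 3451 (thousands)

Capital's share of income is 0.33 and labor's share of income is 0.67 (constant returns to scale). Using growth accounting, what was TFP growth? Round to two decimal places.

Aggregate output growth = (3124.8 − 3100) / 3100 = 0.8%.
Capital growth = (3280 − 3200) / 3200 = 2.5%.
Employment growth = (3451 − 3500) / 3500 = -1.4%.
Labor's share = 1 − 0.33 = 0.67.
Capital: 0.33 × 2.5 = 0.825 pp.
Employment: 0.67 × (-1.4) = -0.938 pp.
TFP growth = 0.8 + 0.113 = 0.913%.

0.91%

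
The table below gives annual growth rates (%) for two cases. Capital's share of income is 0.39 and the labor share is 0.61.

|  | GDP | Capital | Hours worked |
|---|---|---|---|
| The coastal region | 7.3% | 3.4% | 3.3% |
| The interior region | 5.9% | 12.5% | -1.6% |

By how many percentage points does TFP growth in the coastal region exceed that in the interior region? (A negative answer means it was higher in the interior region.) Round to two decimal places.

Labor's share = 1 − 0.39 = 0.61.
The coastal region: TFP = 7.3 − 1.326 − 2.013 = 3.961%.
The interior region: TFP = 5.9 − 4.875 + 0.976 = 2.001%.
Difference = 3.961 − (2.001) = 1.96 pp.

1.96 percentage points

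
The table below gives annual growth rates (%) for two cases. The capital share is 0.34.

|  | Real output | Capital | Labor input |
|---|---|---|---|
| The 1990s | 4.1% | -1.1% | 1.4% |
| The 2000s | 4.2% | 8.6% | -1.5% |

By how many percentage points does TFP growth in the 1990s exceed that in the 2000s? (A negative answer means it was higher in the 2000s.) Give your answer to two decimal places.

Labor's share = 1 − 0.34 = 0.66.
The 1990s: TFP = 4.1 + 0.374 − 0.924 = 3.55%.
The 2000s: TFP = 4.2 − 2.924 + 0.99 = 2.266%.
Difference = 3.55 − (2.266) = 1.284 pp.

1.28 percentage points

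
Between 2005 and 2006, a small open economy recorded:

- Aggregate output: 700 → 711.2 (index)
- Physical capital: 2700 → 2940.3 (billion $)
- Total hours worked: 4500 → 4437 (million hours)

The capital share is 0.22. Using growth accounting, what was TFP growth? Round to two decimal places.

Aggregate output growth = (711.2 − 700) / 700 = 1.6%.
Physical capital growth = (2940.3 − 2700) / 2700 = 8.9%.
Total hours worked growth = (4437 − 4500) / 4500 = -1.4%.
Labor's share = 1 − 0.22 = 0.78.
Physical capital: 0.22 × 8.9 = 1.958 pp.
Total hours worked: 0.78 × (-1.4) = -1.092 pp.
TFP growth = 1.6 − 0.866 = 0.734%.

0.73%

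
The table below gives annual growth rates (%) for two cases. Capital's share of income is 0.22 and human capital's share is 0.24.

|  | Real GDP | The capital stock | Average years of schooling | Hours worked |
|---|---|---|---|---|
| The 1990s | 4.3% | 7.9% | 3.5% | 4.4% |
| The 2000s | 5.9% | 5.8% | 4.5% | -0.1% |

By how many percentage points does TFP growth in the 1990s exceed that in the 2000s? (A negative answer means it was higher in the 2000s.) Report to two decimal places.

Labor's share = 1 − 0.22 − 0.24 = 0.54.
The 1990s: TFP = 4.3 − 1.738 − 0.84 − 2.376 = -0.654%.
The 2000s: TFP = 5.9 − 1.276 − 1.08 + 0.054 = 3.598%.
Difference = -0.654 − (3.598) = -4.252 pp.

-4.25 percentage points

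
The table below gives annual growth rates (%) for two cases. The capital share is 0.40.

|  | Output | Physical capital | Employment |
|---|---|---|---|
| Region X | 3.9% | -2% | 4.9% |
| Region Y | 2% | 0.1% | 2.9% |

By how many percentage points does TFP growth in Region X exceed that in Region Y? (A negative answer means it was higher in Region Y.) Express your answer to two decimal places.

Labor's share = 1 − 0.4 = 0.6.
Region X: TFP = 3.9 + 0.8 − 2.94 = 1.76%.
Region Y: TFP = 2 − 0.04 − 1.74 = 0.22%.
Difference = 1.76 − (0.22) = 1.54 pp.

1.54 percentage points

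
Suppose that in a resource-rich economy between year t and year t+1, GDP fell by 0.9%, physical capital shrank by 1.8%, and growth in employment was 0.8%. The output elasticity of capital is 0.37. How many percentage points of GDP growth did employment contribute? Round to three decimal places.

Labor's share = 1 − 0.37 = 0.63.
Contribution = share × growth = 0.63 × 0.8 = 0.504 pp.

0.504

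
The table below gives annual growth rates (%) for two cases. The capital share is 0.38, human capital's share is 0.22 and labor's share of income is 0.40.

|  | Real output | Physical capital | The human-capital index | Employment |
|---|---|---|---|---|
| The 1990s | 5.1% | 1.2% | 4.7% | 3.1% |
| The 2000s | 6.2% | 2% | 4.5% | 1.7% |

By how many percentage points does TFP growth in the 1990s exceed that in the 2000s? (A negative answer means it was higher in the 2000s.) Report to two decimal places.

Labor's share = 1 − 0.38 − 0.22 = 0.4.
The 1990s: TFP = 5.1 − 0.456 − 1.034 − 1.24 = 2.37%.
The 2000s: TFP = 6.2 − 0.76 − 0.99 − 0.68 = 3.77%.
Difference = 2.37 − (3.77) = -1.4 pp.

-1.40 percentage points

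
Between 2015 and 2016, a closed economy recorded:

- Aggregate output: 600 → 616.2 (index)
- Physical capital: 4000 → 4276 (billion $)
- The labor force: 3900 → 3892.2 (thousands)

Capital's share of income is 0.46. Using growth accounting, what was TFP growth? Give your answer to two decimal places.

Aggregate output growth = (616.2 − 600) / 600 = 2.7%.
Physical capital growth = (4276 − 4000) / 4000 = 6.9%.
The labor force growth = (3892.2 − 3900) / 3900 = -0.2%.
Labor's share = 1 − 0.46 = 0.54.
Physical capital: 0.46 × 6.9 = 3.174 pp.
The labor force: 0.54 × (-0.2) = -0.108 pp.
TFP growth = 2.7 − 3.066 = -0.366%.

-0.37%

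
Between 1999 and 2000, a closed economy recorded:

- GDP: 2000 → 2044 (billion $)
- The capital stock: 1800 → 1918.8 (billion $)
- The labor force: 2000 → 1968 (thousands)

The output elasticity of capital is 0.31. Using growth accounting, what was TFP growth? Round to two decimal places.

TFP growth was 1.26%.

GDP growth = (2044 − 2000) / 2000 = 2.2%.
The capital stock growth = (1918.8 − 1800) / 1800 = 6.6%.
The labor force growth = (1968 − 2000) / 2000 = -1.6%.
Labor's share = 1 − 0.31 = 0.69.
The capital stock: 0.31 × 6.6 = 2.046 pp.
The labor force: 0.69 × (-1.6) = -1.104 pp.
TFP growth = 2.2 − 0.942 = 1.258%.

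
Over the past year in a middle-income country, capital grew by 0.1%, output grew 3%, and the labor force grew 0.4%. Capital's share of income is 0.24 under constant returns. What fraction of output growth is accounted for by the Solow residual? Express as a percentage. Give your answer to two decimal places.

Labor's share = 1 − 0.24 = 0.76.
Capital: 0.24 × 0.1 = 0.024 pp.
The labor force: 0.76 × 0.4 = 0.304 pp.
TFP growth = 3 − 0.328 = 2.672%.
TFP share of growth = 2.672 / 3 × 100 = 89.0667%.

89.07%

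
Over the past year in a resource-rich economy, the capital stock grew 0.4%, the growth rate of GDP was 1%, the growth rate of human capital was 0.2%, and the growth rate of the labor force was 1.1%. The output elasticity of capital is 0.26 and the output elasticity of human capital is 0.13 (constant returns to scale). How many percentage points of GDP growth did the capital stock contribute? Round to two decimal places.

0.10 pp

Contribution = share × growth = 0.26 × 0.4 = 0.104 pp.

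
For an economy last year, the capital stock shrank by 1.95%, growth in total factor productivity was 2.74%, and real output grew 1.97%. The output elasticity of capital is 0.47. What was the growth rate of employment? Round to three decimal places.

Employment grew 0.276%.

Labor's share = 1 − 0.47 = 0.53.
gY = gA + 0.47×(-1.95) + 0.53×g.
0.53×g = 1.97 − 2.74 + 0.9165 = 0.1465.
g = 0.1465 / 0.53 = 0.27642%.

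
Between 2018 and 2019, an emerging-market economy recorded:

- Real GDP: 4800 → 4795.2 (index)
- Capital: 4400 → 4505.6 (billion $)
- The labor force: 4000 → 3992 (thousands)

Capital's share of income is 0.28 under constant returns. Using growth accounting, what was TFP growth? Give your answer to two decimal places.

Real GDP growth = (4795.2 − 4800) / 4800 = -0.1%.
Capital growth = (4505.6 − 4400) / 4400 = 2.4%.
The labor force growth = (3992 − 4000) / 4000 = -0.2%.
Labor's share = 1 − 0.28 = 0.72.
Capital: 0.28 × 2.4 = 0.672 pp.
The labor force: 0.72 × (-0.2) = -0.144 pp.
TFP growth = -0.1 − 0.528 = -0.628%.

-0.63%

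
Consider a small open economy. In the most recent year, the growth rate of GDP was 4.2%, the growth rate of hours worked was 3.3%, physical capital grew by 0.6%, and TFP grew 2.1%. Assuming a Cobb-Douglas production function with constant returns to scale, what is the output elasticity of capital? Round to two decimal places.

α = 0.44

gY = gA + α·gK + (1−α)·gL, so gY − gA − gL = α(gK − gL).
4.2 − 2.1 − 3.3 = α × (0.6 − 3.3).
-1.2 = -2.7 α, so α = 0.4444.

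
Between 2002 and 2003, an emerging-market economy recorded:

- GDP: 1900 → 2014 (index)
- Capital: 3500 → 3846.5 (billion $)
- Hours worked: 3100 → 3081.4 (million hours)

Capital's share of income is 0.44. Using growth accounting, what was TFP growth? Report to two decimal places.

TFP grew 1.98%.

GDP growth = (2014 − 1900) / 1900 = 6%.
Capital growth = (3846.5 − 3500) / 3500 = 9.9%.
Hours worked growth = (3081.4 − 3100) / 3100 = -0.6%.
Labor's share = 1 − 0.44 = 0.56.
Capital: 0.44 × 9.9 = 4.356 pp.
Hours worked: 0.56 × (-0.6) = -0.336 pp.
TFP growth = 6 − 4.02 = 1.98%.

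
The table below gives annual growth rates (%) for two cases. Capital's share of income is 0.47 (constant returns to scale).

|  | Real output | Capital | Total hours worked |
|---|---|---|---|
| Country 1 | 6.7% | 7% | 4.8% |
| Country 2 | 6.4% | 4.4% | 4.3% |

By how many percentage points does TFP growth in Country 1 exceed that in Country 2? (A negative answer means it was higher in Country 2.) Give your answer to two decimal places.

-1.19 percentage points

Labor's share = 1 − 0.47 = 0.53.
Country 1: TFP = 6.7 − 3.29 − 2.544 = 0.866%.
Country 2: TFP = 6.4 − 2.068 − 2.279 = 2.053%.
Difference = 0.866 − (2.053) = -1.187 pp.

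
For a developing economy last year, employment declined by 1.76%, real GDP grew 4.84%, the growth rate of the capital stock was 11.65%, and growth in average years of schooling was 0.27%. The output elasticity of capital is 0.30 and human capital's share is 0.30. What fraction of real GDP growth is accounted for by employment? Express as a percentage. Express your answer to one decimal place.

Labor's share = 1 − 0.3 − 0.3 = 0.4.
Employment contributed 0.4 × (-1.76) = -0.704 pp.
Share of growth = -0.704 / 4.84 × 100 = -14.545%.

Employment accounted for -14.5% of growth.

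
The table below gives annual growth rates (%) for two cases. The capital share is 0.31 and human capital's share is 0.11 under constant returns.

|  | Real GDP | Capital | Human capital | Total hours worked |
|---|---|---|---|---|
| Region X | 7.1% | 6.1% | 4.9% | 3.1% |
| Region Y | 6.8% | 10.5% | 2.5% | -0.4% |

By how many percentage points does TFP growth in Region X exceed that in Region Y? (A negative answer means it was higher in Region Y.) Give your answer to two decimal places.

-0.63 percentage points

Labor's share = 1 − 0.31 − 0.11 = 0.58.
Region X: TFP = 7.1 − 1.891 − 0.539 − 1.798 = 2.872%.
Region Y: TFP = 6.8 − 3.255 − 0.275 + 0.232 = 3.502%.
Difference = 2.872 − (3.502) = -0.63 pp.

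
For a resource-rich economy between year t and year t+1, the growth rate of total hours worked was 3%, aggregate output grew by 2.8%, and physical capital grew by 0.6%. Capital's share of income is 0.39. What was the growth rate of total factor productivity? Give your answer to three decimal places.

0.736%

Labor's share = 1 − 0.39 = 0.61.
Physical capital: 0.39 × 0.6 = 0.234 pp.
Total hours worked: 0.61 × 3 = 1.83 pp.
TFP growth = 2.8 − 2.064 = 0.736%.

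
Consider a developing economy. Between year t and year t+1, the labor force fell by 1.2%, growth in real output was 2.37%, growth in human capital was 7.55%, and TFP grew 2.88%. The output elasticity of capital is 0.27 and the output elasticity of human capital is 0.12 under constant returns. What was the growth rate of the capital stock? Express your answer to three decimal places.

-2.533%

Labor's share = 1 − 0.27 − 0.12 = 0.61.
gY = gA + 0.12×7.55 + 0.61×(-1.2) + 0.27×g.
0.27×g = 2.37 − 2.88 − 0.174 = -0.684.
g = -0.684 / 0.27 = -2.53333%.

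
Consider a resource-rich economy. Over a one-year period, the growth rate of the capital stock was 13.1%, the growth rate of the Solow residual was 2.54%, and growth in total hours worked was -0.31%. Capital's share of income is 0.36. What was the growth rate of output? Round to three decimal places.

Labor's share = 1 − 0.36 = 0.64.
The capital stock: 0.36 × 13.1 = 4.716 pp.
Total hours worked: 0.64 × (-0.31) = -0.1984 pp.
Output growth = 2.54 + 4.5176 = 7.0576%.

7.058%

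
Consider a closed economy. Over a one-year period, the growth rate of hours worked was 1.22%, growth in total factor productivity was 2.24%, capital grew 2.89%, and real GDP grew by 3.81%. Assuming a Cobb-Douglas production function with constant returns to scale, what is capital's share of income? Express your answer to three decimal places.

gY = gA + α·gK + (1−α)·gL, so gY − gA − gL = α(gK − gL).
3.81 − 2.24 − 1.22 = α × (2.89 − 1.22).
0.35 = 1.67 α, so α = 0.20958.

Capital's share of income is 0.210.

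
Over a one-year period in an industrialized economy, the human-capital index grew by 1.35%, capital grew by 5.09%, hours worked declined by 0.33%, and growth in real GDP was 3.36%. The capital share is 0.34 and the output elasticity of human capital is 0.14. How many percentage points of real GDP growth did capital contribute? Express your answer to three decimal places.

Contribution = share × growth = 0.34 × 5.09 = 1.7306 pp.

1.731 pp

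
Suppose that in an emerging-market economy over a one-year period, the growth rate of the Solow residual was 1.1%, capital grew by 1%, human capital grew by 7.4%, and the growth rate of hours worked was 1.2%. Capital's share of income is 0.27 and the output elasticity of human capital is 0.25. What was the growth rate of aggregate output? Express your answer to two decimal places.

Labor's share = 1 − 0.27 − 0.25 = 0.48.
Capital: 0.27 × 1 = 0.27 pp.
Human capital: 0.25 × 7.4 = 1.85 pp.
Hours worked: 0.48 × 1.2 = 0.576 pp.
Output growth = 1.1 + 2.696 = 3.796%.

3.80%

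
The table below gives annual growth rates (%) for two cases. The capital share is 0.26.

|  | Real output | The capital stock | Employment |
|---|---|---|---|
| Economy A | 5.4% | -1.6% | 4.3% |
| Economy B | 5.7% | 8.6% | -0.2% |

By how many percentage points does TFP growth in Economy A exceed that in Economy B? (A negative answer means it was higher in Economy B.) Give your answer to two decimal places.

-0.98 percentage points

Labor's share = 1 − 0.26 = 0.74.
Economy A: TFP = 5.4 + 0.416 − 3.182 = 2.634%.
Economy B: TFP = 5.7 − 2.236 + 0.148 = 3.612%.
Difference = 2.634 − (3.612) = -0.978 pp.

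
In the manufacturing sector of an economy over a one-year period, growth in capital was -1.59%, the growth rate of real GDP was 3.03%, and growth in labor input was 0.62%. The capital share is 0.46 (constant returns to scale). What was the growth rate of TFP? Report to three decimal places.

Labor's share = 1 − 0.46 = 0.54.
Capital: 0.46 × (-1.59) = -0.7314 pp.
Labor input: 0.54 × 0.62 = 0.3348 pp.
TFP growth = 3.03 + 0.3966 = 3.4266%.

TFP growth was 3.427%.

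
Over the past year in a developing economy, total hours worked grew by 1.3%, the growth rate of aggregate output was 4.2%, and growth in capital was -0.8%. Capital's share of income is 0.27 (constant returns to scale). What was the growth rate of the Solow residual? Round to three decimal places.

Labor's share = 1 − 0.27 = 0.73.
Capital: 0.27 × (-0.8) = -0.216 pp.
Total hours worked: 0.73 × 1.3 = 0.949 pp.
TFP growth = 4.2 − 0.733 = 3.467%.

3.467%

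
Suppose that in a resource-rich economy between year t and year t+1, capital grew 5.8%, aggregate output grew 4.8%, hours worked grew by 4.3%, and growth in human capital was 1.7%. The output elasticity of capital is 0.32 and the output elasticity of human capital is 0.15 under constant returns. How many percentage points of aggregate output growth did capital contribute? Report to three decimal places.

1.856 pp

Contribution = share × growth = 0.32 × 5.8 = 1.856 pp.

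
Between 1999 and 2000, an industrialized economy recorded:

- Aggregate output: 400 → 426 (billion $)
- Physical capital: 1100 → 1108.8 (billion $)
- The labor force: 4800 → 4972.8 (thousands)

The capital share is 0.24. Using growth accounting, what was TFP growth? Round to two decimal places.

Aggregate output growth = (426 − 400) / 400 = 6.5%.
Physical capital growth = (1108.8 − 1100) / 1100 = 0.8%.
The labor force growth = (4972.8 − 4800) / 4800 = 3.6%.
Labor's share = 1 − 0.24 = 0.76.
Physical capital: 0.24 × 0.8 = 0.192 pp.
The labor force: 0.76 × 3.6 = 2.736 pp.
TFP growth = 6.5 − 2.928 = 3.572%.

3.57%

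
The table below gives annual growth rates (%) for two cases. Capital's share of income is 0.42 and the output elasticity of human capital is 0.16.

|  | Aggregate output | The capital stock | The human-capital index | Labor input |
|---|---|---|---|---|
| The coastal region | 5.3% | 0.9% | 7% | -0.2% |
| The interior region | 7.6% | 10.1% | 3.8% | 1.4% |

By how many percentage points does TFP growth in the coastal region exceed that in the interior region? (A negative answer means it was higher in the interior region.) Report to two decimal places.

Labor's share = 1 − 0.42 − 0.16 = 0.42.
The coastal region: TFP = 5.3 − 0.378 − 1.12 + 0.084 = 3.886%.
The interior region: TFP = 7.6 − 4.242 − 0.608 − 0.588 = 2.162%.
Difference = 3.886 − (2.162) = 1.724 pp.

1.72 percentage points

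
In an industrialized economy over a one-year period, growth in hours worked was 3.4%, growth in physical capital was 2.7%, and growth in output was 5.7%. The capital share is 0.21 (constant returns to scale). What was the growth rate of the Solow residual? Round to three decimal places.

2.447%

Labor's share = 1 − 0.21 = 0.79.
Physical capital: 0.21 × 2.7 = 0.567 pp.
Hours worked: 0.79 × 3.4 = 2.686 pp.
TFP growth = 5.7 − 3.253 = 2.447%.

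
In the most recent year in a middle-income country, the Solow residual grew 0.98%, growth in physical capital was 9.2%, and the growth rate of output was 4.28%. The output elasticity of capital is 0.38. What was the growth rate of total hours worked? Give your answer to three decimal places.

Labor's share = 1 − 0.38 = 0.62.
gY = gA + 0.38×9.2 + 0.62×g.
0.62×g = 4.28 − 0.98 − 3.496 = -0.196.
g = -0.196 / 0.62 = -0.31613%.

-0.316%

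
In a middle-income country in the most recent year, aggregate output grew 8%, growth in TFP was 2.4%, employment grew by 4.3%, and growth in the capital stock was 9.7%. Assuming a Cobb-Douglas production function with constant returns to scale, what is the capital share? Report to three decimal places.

The capital share is 0.241.

gY = gA + α·gK + (1−α)·gL, so gY − gA − gL = α(gK − gL).
8 − 2.4 − 4.3 = α × (9.7 − 4.3).
1.3 = 5.4 α, so α = 0.24074.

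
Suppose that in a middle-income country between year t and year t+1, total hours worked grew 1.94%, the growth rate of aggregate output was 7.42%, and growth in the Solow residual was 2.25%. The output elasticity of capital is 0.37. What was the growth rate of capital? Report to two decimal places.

Capital grew 10.67%.

Labor's share = 1 − 0.37 = 0.63.
gY = gA + 0.63×1.94 + 0.37×g.
0.37×g = 7.42 − 2.25 − 1.2222 = 3.9478.
g = 3.9478 / 0.37 = 10.6697%.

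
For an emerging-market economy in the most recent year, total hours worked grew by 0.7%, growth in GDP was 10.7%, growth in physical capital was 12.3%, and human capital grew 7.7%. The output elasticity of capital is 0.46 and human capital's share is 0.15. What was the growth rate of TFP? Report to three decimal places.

TFP growth was 3.614%.

Labor's share = 1 − 0.46 − 0.15 = 0.39.
Physical capital: 0.46 × 12.3 = 5.658 pp.
Human capital: 0.15 × 7.7 = 1.155 pp.
Total hours worked: 0.39 × 0.7 = 0.273 pp.
TFP growth = 10.7 − 7.086 = 3.614%.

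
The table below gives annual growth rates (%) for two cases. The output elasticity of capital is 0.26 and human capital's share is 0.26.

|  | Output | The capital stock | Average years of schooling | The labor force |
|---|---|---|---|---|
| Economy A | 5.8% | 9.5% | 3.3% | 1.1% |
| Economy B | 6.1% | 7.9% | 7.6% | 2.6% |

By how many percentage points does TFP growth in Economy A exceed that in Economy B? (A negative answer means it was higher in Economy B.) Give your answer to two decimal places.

1.12 percentage points

Labor's share = 1 − 0.26 − 0.26 = 0.48.
Economy A: TFP = 5.8 − 2.47 − 0.858 − 0.528 = 1.944%.
Economy B: TFP = 6.1 − 2.054 − 1.976 − 1.248 = 0.822%.
Difference = 1.944 − (0.822) = 1.122 pp.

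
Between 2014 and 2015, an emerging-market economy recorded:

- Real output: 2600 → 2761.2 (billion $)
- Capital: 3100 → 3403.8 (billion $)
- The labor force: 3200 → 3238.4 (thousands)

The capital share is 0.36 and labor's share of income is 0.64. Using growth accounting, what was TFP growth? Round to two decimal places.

Real output growth = (2761.2 − 2600) / 2600 = 6.2%.
Capital growth = (3403.8 − 3100) / 3100 = 9.8%.
The labor force growth = (3238.4 − 3200) / 3200 = 1.2%.
Labor's share = 1 − 0.36 = 0.64.
Capital: 0.36 × 9.8 = 3.528 pp.
The labor force: 0.64 × 1.2 = 0.768 pp.
TFP growth = 6.2 − 4.296 = 1.904%.

1.90%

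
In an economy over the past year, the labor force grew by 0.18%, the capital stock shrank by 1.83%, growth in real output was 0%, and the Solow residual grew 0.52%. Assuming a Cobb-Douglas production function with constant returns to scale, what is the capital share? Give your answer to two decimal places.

gY = gA + α·gK + (1−α)·gL, so gY − gA − gL = α(gK − gL).
0 − 0.52 − 0.18 = α × (-1.83 − 0.18).
-0.7 = -2.01 α, so α = 0.3483.

α = 0.35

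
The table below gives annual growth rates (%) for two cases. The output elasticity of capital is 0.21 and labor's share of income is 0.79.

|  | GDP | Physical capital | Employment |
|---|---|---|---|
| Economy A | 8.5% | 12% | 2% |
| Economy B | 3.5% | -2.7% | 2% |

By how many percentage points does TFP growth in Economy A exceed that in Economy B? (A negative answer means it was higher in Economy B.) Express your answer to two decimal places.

Labor's share = 1 − 0.21 = 0.79.
Economy A: TFP = 8.5 − 2.52 − 1.58 = 4.4%.
Economy B: TFP = 3.5 + 0.567 − 1.58 = 2.487%.
Difference = 4.4 − (2.487) = 1.913 pp.

1.91 percentage points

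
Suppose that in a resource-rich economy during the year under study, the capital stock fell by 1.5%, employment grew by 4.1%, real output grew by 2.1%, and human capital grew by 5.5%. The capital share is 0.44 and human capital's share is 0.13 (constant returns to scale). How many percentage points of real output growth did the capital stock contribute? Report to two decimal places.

Contribution = share × growth = 0.44 × (-1.5) = -0.66 pp.

-0.66 percentage points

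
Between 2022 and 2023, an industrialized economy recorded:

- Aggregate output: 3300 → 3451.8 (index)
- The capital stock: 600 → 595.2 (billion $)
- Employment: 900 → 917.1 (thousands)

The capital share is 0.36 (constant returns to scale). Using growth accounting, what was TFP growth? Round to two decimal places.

Aggregate output growth = (3451.8 − 3300) / 3300 = 4.6%.
The capital stock growth = (595.2 − 600) / 600 = -0.8%.
Employment growth = (917.1 − 900) / 900 = 1.9%.
Labor's share = 1 − 0.36 = 0.64.
The capital stock: 0.36 × (-0.8) = -0.288 pp.
Employment: 0.64 × 1.9 = 1.216 pp.
TFP growth = 4.6 − 0.928 = 3.672%.

3.67%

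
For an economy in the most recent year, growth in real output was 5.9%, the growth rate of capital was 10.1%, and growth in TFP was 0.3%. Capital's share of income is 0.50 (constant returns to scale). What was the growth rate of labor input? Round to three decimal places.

Labor's share = 1 − 0.5 = 0.5.
gY = gA + 0.5×10.1 + 0.5×g.
0.5×g = 5.9 − 0.3 − 5.05 = 0.55.
g = 0.55 / 0.5 = 1.1%.

1.100%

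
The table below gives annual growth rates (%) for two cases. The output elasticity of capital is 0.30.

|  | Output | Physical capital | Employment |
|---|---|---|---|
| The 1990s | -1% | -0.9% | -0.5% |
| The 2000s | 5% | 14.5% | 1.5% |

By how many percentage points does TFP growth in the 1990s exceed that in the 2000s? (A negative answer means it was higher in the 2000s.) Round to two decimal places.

Labor's share = 1 − 0.3 = 0.7.
The 1990s: TFP = -1 + 0.27 + 0.35 = -0.38%.
The 2000s: TFP = 5 − 4.35 − 1.05 = -0.4%.
Difference = -0.38 − (-0.4) = 0.02 pp.

0.02 percentage points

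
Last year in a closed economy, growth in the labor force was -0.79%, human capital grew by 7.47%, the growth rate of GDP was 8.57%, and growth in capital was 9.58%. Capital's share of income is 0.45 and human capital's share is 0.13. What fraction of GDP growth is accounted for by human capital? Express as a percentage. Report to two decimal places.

Human capital contributed 0.13 × 7.47 = 0.9711 pp.
Share of growth = 0.9711 / 8.57 × 100 = 11.3314%.

11.33%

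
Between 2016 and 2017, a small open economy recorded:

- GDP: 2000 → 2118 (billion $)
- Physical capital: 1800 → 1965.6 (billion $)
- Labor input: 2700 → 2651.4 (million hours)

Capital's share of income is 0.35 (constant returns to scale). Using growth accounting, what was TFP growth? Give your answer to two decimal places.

3.85%

GDP growth = (2118 − 2000) / 2000 = 5.9%.
Physical capital growth = (1965.6 − 1800) / 1800 = 9.2%.
Labor input growth = (2651.4 − 2700) / 2700 = -1.8%.
Labor's share = 1 − 0.35 = 0.65.
Physical capital: 0.35 × 9.2 = 3.22 pp.
Labor input: 0.65 × (-1.8) = -1.17 pp.
TFP growth = 5.9 − 2.05 = 3.85%.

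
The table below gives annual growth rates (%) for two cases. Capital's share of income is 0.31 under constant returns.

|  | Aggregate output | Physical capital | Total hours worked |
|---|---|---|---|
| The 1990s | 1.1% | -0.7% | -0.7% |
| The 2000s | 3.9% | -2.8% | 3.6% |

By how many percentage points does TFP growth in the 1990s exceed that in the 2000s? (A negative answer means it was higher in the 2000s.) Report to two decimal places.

-0.48 percentage points

Labor's share = 1 − 0.31 = 0.69.
The 1990s: TFP = 1.1 + 0.217 + 0.483 = 1.8%.
The 2000s: TFP = 3.9 + 0.868 − 2.484 = 2.284%.
Difference = 1.8 − (2.284) = -0.484 pp.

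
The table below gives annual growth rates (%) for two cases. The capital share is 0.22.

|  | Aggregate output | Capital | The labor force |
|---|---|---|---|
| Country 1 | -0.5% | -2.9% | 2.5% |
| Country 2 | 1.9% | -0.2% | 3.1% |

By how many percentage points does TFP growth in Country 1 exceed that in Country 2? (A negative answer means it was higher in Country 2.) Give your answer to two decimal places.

Labor's share = 1 − 0.22 = 0.78.
Country 1: TFP = -0.5 + 0.638 − 1.95 = -1.812%.
Country 2: TFP = 1.9 + 0.044 − 2.418 = -0.474%.
Difference = -1.812 − (-0.474) = -1.338 pp.

-1.34 percentage points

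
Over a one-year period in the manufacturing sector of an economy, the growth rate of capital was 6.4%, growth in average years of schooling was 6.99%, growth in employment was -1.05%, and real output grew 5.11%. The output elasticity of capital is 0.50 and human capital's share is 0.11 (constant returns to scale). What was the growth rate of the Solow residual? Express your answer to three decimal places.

Labor's share = 1 − 0.5 − 0.11 = 0.39.
Capital: 0.5 × 6.4 = 3.2 pp.
Average years of schooling: 0.11 × 6.99 = 0.7689 pp.
Employment: 0.39 × (-1.05) = -0.4095 pp.
TFP growth = 5.11 − 3.5594 = 1.5506%.

The Solow residual grew 1.551%.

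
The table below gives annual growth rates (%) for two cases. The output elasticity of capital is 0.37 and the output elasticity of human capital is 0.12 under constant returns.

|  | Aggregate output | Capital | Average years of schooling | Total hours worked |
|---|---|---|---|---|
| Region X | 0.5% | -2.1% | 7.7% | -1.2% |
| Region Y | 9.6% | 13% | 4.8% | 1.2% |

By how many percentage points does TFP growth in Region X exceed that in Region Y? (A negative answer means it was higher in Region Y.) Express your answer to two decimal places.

-2.64 percentage points

Labor's share = 1 − 0.37 − 0.12 = 0.51.
Region X: TFP = 0.5 + 0.777 − 0.924 + 0.612 = 0.965%.
Region Y: TFP = 9.6 − 4.81 − 0.576 − 0.612 = 3.602%.
Difference = 0.965 − (3.602) = -2.637 pp.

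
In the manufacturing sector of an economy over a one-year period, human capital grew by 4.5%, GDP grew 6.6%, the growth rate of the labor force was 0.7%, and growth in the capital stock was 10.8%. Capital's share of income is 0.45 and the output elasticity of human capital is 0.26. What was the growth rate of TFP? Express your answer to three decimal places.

Labor's share = 1 − 0.45 − 0.26 = 0.29.
The capital stock: 0.45 × 10.8 = 4.86 pp.
Human capital: 0.26 × 4.5 = 1.17 pp.
The labor force: 0.29 × 0.7 = 0.203 pp.
TFP growth = 6.6 − 6.233 = 0.367%.

0.367%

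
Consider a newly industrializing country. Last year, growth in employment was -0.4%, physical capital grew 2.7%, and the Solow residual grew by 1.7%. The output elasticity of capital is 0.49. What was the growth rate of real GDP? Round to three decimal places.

Real GDP growth was 2.819%.

Labor's share = 1 − 0.49 = 0.51.
Physical capital: 0.49 × 2.7 = 1.323 pp.
Employment: 0.51 × (-0.4) = -0.204 pp.
Output growth = 1.7 + 1.119 = 2.819%.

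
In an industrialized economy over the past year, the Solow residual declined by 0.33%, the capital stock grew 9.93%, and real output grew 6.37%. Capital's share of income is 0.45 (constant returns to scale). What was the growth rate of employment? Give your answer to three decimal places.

4.057%

Labor's share = 1 − 0.45 = 0.55.
gY = gA + 0.45×9.93 + 0.55×g.
0.55×g = 6.37 + 0.33 − 4.4685 = 2.2315.
g = 2.2315 / 0.55 = 4.05727%.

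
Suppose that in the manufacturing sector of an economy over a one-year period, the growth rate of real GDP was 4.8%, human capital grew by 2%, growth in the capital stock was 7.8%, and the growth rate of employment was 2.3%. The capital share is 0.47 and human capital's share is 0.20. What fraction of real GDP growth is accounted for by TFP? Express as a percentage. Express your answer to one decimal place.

-0.5%

Labor's share = 1 − 0.47 − 0.2 = 0.33.
The capital stock: 0.47 × 7.8 = 3.666 pp.
Human capital: 0.2 × 2 = 0.4 pp.
Employment: 0.33 × 2.3 = 0.759 pp.
TFP growth = 4.8 − 4.825 = -0.025%.
TFP share of growth = -0.025 / 4.8 × 100 = -0.521%.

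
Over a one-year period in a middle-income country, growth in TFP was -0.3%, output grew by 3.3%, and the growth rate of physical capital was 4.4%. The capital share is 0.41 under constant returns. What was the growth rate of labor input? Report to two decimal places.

Labor's share = 1 − 0.41 = 0.59.
gY = gA + 0.41×4.4 + 0.59×g.
0.59×g = 3.3 + 0.3 − 1.804 = 1.796.
g = 1.796 / 0.59 = 3.0441%.

Labor input growth was 3.04%.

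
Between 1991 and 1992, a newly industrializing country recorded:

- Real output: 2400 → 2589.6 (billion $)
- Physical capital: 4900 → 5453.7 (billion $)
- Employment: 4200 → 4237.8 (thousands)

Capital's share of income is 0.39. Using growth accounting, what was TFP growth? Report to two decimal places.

Real output growth = (2589.6 − 2400) / 2400 = 7.9%.
Physical capital growth = (5453.7 − 4900) / 4900 = 11.3%.
Employment growth = (4237.8 − 4200) / 4200 = 0.9%.
Labor's share = 1 − 0.39 = 0.61.
Physical capital: 0.39 × 11.3 = 4.407 pp.
Employment: 0.61 × 0.9 = 0.549 pp.
TFP growth = 7.9 − 4.956 = 2.944%.

2.94%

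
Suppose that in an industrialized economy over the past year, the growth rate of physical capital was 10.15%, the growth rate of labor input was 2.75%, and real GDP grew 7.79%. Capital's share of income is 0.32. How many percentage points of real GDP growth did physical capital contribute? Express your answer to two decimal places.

3.25

Contribution = share × growth = 0.32 × 10.15 = 3.248 pp.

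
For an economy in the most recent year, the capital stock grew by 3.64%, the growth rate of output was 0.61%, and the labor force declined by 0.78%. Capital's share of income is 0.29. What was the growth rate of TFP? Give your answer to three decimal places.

TFP growth was 0.108%.

Labor's share = 1 − 0.29 = 0.71.
The capital stock: 0.29 × 3.64 = 1.0556 pp.
The labor force: 0.71 × (-0.78) = -0.5538 pp.
TFP growth = 0.61 − 0.5018 = 0.1082%.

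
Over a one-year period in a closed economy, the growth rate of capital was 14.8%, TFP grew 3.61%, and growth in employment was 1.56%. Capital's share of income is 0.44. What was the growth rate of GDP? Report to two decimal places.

GDP grew 11.00%.

Labor's share = 1 − 0.44 = 0.56.
Capital: 0.44 × 14.8 = 6.512 pp.
Employment: 0.56 × 1.56 = 0.8736 pp.
Output growth = 3.61 + 7.3856 = 10.9956%.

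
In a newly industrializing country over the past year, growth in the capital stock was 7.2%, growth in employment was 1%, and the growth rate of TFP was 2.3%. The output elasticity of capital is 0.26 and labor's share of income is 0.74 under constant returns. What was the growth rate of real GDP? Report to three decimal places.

Labor's share = 1 − 0.26 = 0.74.
The capital stock: 0.26 × 7.2 = 1.872 pp.
Employment: 0.74 × 1 = 0.74 pp.
Output growth = 2.3 + 2.612 = 4.912%.

4.912%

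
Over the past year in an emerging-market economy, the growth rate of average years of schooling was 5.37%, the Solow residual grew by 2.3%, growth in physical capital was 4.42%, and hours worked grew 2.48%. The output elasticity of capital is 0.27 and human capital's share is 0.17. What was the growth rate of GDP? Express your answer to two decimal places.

Labor's share = 1 − 0.27 − 0.17 = 0.56.
Physical capital: 0.27 × 4.42 = 1.1934 pp.
Average years of schooling: 0.17 × 5.37 = 0.9129 pp.
Hours worked: 0.56 × 2.48 = 1.3888 pp.
Output growth = 2.3 + 3.4951 = 5.7951%.

5.80%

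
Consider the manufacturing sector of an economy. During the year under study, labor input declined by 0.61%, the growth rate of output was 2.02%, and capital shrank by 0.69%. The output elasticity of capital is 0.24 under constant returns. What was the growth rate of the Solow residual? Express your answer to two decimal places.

Labor's share = 1 − 0.24 = 0.76.
Capital: 0.24 × (-0.69) = -0.1656 pp.
Labor input: 0.76 × (-0.61) = -0.4636 pp.
TFP growth = 2.02 + 0.6292 = 2.6492%.

2.65%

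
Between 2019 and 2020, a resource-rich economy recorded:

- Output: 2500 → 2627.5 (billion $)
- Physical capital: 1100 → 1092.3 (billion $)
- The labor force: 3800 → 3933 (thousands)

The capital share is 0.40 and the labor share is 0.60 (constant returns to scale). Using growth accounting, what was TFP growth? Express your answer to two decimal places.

Output growth = (2627.5 − 2500) / 2500 = 5.1%.
Physical capital growth = (1092.3 − 1100) / 1100 = -0.7%.
The labor force growth = (3933 − 3800) / 3800 = 3.5%.
Labor's share = 1 − 0.4 = 0.6.
Physical capital: 0.4 × (-0.7) = -0.28 pp.
The labor force: 0.6 × 3.5 = 2.1 pp.
TFP growth = 5.1 − 1.82 = 3.28%.

3.28%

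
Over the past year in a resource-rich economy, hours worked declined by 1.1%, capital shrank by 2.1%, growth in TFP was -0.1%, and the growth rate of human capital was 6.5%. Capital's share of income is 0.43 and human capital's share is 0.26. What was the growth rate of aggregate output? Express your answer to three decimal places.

Labor's share = 1 − 0.43 − 0.26 = 0.31.
Capital: 0.43 × (-2.1) = -0.903 pp.
Human capital: 0.26 × 6.5 = 1.69 pp.
Hours worked: 0.31 × (-1.1) = -0.341 pp.
Output growth = -0.1 + 0.446 = 0.346%.

0.346%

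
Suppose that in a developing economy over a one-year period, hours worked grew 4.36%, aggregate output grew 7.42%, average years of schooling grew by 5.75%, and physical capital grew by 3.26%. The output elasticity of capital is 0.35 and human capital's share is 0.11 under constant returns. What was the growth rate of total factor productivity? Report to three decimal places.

3.292%

Labor's share = 1 − 0.35 − 0.11 = 0.54.
Physical capital: 0.35 × 3.26 = 1.141 pp.
Average years of schooling: 0.11 × 5.75 = 0.6325 pp.
Hours worked: 0.54 × 4.36 = 2.3544 pp.
TFP growth = 7.42 − 4.1279 = 3.2921%.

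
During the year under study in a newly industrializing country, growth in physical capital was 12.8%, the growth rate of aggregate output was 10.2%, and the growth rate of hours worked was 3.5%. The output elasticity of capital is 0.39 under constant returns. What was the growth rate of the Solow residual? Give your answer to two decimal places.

The Solow residual grew 3.07%.

Labor's share = 1 − 0.39 = 0.61.
Physical capital: 0.39 × 12.8 = 4.992 pp.
Hours worked: 0.61 × 3.5 = 2.135 pp.
TFP growth = 10.2 − 7.127 = 3.073%.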